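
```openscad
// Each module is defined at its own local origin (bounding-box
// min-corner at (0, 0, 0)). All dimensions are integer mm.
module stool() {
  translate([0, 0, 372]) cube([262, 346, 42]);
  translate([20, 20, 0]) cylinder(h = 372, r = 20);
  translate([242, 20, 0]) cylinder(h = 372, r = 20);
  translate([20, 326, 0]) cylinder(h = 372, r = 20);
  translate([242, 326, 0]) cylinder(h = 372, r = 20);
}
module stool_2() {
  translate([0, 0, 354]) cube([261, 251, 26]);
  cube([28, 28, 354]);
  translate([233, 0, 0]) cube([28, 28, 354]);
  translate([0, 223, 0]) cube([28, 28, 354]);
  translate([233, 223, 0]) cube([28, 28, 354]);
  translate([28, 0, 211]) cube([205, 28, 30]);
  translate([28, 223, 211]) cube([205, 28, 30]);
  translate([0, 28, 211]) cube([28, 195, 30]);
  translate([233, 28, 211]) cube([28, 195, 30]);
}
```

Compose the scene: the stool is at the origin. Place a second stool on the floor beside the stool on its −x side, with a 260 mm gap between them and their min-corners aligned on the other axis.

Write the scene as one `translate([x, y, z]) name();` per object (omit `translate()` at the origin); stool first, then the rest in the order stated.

stool();
translate([-521, 0, 0]) stool_2();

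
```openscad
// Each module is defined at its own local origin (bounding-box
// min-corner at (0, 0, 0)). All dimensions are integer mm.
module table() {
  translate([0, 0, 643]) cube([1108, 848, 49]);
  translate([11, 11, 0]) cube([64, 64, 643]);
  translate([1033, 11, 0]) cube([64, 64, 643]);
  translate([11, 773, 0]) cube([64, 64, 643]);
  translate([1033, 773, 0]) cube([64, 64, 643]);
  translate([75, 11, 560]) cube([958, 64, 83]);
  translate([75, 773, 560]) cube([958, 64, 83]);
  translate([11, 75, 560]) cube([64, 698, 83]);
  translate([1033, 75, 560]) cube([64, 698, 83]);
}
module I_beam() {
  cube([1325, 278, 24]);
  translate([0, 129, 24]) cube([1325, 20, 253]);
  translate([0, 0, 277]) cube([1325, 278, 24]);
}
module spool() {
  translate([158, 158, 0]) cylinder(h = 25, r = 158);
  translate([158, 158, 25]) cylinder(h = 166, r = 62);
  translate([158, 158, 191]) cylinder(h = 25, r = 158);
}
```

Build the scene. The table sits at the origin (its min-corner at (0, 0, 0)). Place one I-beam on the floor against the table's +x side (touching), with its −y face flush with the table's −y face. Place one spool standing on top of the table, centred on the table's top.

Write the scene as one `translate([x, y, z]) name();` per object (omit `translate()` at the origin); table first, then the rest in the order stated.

table();
translate([1108, 0, 0]) I_beam();
translate([396, 266, 692]) spool();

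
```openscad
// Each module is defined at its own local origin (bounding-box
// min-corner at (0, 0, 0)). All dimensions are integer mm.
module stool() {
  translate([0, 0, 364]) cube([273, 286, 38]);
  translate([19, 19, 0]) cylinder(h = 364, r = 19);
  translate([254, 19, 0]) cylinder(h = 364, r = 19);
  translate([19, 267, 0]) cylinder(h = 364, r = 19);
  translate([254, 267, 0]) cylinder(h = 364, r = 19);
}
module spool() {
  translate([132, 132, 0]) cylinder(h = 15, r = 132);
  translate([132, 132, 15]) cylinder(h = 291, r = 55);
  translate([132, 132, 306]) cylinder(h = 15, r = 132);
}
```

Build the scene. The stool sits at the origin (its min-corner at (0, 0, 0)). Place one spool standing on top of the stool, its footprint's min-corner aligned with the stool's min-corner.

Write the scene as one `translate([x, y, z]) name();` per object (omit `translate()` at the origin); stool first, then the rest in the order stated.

stool();
translate([0, 0, 402]) spool();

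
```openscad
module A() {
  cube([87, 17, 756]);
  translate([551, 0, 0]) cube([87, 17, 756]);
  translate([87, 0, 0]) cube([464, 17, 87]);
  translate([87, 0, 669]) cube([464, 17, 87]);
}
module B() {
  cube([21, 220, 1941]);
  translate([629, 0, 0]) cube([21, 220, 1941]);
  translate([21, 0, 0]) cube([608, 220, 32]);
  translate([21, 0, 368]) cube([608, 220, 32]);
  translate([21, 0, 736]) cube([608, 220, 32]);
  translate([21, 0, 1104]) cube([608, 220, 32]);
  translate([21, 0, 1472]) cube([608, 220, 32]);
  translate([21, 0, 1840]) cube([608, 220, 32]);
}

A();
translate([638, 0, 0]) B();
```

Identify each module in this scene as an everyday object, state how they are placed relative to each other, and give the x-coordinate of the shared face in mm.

A is a picture frame. B is a bookshelf. The bookshelf is against the picture frame's +x side, with their −y faces flush. The x-coordinate of the shared face is 638 mm.

The picture frame's +x face and the bookshelf's −x face are both at x = 638 mm.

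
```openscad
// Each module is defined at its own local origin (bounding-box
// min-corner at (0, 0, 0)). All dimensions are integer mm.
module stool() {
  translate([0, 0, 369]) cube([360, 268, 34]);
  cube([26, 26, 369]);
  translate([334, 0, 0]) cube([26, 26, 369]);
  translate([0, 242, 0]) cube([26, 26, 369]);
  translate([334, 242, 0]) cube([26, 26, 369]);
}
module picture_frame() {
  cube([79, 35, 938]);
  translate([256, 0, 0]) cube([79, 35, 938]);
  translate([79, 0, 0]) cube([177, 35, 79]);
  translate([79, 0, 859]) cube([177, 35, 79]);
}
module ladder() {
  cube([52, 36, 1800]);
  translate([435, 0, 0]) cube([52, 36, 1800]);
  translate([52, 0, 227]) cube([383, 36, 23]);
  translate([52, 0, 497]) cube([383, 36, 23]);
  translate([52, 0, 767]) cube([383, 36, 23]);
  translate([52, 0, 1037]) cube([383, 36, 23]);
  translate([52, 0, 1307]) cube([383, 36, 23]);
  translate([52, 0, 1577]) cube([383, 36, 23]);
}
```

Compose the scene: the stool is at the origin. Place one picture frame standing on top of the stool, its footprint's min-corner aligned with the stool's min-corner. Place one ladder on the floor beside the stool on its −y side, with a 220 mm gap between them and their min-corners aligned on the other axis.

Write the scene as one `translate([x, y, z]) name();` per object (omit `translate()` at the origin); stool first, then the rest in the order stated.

stool();
translate([0, 0, 403]) picture_frame();
translate([0, -256, 0]) ladder();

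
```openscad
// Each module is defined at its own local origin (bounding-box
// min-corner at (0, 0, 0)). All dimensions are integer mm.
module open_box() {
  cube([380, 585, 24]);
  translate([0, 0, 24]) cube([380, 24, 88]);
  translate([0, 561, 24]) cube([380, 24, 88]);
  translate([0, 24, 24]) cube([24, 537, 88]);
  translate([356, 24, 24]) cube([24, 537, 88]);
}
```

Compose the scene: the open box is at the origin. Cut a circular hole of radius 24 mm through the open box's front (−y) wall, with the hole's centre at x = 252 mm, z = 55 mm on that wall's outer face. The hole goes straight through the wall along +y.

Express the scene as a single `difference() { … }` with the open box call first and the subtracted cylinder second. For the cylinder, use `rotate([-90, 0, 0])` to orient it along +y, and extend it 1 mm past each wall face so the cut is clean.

difference() {
  open_box();
  translate([252, -1, 55]) rotate([-90, 0, 0]) cylinder(h = 26, r = 24);
}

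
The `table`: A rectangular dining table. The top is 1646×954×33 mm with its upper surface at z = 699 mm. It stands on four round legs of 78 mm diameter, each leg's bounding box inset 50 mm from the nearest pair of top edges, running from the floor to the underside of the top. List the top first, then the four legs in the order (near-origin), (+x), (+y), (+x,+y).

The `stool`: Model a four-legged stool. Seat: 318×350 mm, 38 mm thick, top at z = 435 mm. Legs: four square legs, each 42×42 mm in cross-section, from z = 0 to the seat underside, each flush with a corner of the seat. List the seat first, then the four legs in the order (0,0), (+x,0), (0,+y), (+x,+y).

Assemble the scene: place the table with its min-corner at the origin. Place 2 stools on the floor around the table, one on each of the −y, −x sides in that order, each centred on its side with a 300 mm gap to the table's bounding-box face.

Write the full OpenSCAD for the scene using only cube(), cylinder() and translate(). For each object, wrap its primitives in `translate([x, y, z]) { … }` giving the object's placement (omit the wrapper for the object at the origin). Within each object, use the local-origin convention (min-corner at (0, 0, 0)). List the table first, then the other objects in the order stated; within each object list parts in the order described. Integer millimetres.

translate([0, 0, 666]) cube([1646, 954, 33]);
translate([89, 89, 0]) cylinder(h = 666, r = 39);
translate([1557, 89, 0]) cylinder(h = 666, r = 39);
translate([89, 865, 0]) cylinder(h = 666, r = 39);
translate([1557, 865, 0]) cylinder(h = 666, r = 39);
translate([664, -650, 0]) {
  translate([0, 0, 397]) cube([318, 350, 38]);
  cube([42, 42, 397]);
  translate([276, 0, 0]) cube([42, 42, 397]);
  translate([0, 308, 0]) cube([42, 42, 397]);
  translate([276, 308, 0]) cube([42, 42, 397]);
}
translate([-618, 302, 0]) {
  translate([0, 0, 397]) cube([318, 350, 38]);
  cube([42, 42, 397]);
  translate([276, 0, 0]) cube([42, 42, 397]);
  translate([0, 308, 0]) cube([42, 42, 397]);
  translate([276, 308, 0]) cube([42, 42, 397]);
}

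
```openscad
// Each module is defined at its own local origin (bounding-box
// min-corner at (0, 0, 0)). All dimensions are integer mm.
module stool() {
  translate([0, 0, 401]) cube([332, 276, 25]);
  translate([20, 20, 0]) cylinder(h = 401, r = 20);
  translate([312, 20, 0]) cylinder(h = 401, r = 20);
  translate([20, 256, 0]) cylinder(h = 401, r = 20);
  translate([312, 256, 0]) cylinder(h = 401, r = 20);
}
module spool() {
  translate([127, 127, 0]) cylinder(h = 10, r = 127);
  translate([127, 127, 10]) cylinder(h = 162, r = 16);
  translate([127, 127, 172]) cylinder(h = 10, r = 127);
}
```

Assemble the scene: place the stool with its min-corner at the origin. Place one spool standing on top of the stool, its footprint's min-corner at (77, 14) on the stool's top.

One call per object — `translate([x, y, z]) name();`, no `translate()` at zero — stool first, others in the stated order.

stool();
translate([77, 14, 426]) spool();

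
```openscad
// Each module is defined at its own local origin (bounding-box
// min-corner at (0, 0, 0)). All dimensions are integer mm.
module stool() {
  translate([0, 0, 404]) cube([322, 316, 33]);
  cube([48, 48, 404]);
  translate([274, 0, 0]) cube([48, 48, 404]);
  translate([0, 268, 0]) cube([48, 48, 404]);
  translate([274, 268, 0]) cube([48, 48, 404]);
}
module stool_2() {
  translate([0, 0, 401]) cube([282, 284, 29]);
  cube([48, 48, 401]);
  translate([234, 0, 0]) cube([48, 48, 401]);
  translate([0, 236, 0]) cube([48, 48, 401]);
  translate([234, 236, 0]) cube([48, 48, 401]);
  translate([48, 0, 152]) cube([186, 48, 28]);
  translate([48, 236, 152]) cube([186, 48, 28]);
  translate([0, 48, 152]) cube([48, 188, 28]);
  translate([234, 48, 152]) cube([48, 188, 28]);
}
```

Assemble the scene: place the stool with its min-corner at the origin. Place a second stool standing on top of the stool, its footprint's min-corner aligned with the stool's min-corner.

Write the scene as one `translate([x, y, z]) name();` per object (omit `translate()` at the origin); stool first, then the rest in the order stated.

stool();
translate([0, 0, 437]) stool_2();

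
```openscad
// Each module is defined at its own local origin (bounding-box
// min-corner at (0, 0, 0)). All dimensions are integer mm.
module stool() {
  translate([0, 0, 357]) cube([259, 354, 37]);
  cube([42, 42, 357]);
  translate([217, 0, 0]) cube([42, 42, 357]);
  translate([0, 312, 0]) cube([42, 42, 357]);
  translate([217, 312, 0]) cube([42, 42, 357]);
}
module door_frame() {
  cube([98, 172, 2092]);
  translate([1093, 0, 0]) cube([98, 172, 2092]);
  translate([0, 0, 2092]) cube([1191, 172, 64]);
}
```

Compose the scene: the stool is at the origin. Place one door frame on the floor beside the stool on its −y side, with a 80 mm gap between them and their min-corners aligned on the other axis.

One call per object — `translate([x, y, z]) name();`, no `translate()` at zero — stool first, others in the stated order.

stool();
translate([0, -252, 0]) door_frame();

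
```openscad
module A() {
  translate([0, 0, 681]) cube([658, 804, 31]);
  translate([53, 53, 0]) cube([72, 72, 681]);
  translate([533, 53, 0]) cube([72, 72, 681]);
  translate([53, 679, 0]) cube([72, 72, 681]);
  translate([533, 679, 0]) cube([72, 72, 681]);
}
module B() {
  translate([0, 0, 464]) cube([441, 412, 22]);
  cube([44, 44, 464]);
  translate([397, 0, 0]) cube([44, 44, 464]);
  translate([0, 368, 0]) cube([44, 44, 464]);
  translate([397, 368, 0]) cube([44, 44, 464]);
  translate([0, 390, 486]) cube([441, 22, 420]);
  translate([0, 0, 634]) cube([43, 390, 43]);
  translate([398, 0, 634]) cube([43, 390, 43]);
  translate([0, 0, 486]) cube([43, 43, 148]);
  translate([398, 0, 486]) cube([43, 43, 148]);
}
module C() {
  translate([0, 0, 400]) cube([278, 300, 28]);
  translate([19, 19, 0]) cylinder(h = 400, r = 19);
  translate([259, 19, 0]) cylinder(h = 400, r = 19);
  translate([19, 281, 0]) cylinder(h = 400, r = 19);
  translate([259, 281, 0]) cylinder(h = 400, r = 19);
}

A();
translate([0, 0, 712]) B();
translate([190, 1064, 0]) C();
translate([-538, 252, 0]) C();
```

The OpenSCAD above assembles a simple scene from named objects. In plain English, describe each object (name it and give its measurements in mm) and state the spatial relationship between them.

A is a table: top 658 mm (x) × 804 mm (y), 31 mm thick, upper face at z = 712 mm, on four 72×72 mm square legs, each inset 53 mm from the nearest pair of top edges, running from z = 0 to the bottom of the top.

B is a chair. The seat is a 441×412×22 mm slab with its top at z = 486 mm, on four 44×44 mm corner legs (flush with the seat edges, standing on z = 0). A flat backrest 22 mm thick, 420 mm tall, spans the full seat width and rises from the seat top along its +y edge, rear face flush with the rear of the seat. Two armrests of 43×43 mm section run along each side from the seat's front edge to the front of the backrest, top faces 191 mm above the seat top and outer faces flush with the seat's x-edges; a 43×43 mm post under the front of each armrest stands on the seat at the front corner.

C is a four-legged stool. The seat is a 278×300×28 mm slab whose top surface is at z = 428 mm; four round legs, each 38 mm in diameter, run from the floor (z = 0) to the underside of the seat, each leg's axis is inset half a diameter from the nearest pair of seat edges (so the leg's bounding box is flush with the corner).

The chair is on top of the table. Two stools sit around the table at the +y, −x sides.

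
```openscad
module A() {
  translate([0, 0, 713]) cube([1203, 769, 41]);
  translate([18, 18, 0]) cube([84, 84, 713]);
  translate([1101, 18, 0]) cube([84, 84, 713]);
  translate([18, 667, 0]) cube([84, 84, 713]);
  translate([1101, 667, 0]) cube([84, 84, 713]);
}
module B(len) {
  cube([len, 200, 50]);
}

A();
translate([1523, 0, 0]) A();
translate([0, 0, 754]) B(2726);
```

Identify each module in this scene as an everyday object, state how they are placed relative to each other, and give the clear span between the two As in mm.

Second table starts at x = 1523; first ends at x = 1203; clear span = 1523 − 1203 = 320 mm.

A is a table. B is a beam. A beam spans the tops of two tables. The clear span between the two tables is 320 mm.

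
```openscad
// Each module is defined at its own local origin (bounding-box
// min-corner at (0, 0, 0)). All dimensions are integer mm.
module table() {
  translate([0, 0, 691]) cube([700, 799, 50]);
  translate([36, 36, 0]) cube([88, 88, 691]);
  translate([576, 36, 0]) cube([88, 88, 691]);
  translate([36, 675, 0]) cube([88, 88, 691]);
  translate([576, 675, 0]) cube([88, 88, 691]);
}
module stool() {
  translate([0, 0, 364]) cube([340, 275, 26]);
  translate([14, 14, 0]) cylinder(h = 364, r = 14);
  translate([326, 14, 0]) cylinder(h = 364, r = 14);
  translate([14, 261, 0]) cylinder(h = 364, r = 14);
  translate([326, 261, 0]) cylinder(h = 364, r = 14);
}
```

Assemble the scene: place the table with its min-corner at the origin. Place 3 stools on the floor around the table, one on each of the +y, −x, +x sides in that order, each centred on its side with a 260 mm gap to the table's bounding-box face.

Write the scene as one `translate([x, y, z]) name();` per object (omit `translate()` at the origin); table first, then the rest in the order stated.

table();
translate([180, 1059, 0]) stool();
translate([-600, 262, 0]) stool();
translate([960, 262, 0]) stool();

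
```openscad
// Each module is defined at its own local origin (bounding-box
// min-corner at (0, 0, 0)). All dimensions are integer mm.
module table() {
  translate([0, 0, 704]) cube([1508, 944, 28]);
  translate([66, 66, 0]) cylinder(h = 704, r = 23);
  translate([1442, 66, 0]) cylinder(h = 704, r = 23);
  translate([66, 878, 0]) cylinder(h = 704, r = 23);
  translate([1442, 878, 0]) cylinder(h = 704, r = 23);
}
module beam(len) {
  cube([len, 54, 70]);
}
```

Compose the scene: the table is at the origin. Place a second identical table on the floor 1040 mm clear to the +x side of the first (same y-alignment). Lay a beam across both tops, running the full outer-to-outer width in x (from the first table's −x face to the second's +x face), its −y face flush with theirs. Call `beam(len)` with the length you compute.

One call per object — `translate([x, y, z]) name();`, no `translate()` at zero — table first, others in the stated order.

table();
translate([2548, 0, 0]) table();
translate([0, 0, 732]) beam(4056);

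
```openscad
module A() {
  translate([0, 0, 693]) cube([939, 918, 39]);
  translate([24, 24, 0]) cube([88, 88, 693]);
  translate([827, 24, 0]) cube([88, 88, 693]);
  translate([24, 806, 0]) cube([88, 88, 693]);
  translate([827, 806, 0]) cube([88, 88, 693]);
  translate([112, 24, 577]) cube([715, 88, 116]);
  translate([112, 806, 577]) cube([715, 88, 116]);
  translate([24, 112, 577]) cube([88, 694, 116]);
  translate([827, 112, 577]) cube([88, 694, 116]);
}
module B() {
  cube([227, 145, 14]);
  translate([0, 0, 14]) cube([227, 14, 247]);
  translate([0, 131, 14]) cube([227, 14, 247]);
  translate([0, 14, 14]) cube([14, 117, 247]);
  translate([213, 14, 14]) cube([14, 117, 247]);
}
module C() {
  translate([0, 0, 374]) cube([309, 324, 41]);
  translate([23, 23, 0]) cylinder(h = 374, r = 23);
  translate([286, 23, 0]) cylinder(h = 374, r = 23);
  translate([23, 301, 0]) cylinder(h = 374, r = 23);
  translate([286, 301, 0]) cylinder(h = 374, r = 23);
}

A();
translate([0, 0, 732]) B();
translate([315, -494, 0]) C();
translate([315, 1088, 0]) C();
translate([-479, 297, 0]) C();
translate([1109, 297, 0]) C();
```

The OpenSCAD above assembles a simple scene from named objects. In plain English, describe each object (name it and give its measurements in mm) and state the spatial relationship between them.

A is a table: top 939 mm (x) × 918 mm (y), 39 mm thick, upper face at z = 732 mm, on four 88×88 mm square legs, each inset 24 mm from the nearest pair of top edges, running from z = 0 to the bottom of the top. Four apron rails, 88 mm thick and 116 mm tall, run between adjacent legs with their top edges flush with the underside of the top and their outer faces flush with the legs' outer faces.

B is an open-topped rectangular box: outside dimensions 227×145×261 mm, with a uniform wall and base thickness of 14 mm. The base is a full 227×145 slab on the floor; four walls sit on top of the base. The front and back walls (the −y and +y sides) span the full width; the two side walls fit between them.

C is a simple wooden stool: a rectangular seat 309 mm (x) by 324 mm (y), 41 mm thick, top face at z = 415 mm, on four round legs, each 46 mm in diameter. The legs rest on z = 0, each leg's axis is inset half a diameter from the nearest pair of seat edges (so the leg's bounding box is flush with the corner).

The open box is on top of the table. Four stools sit around the table at the −y, +y, −x, +x sides.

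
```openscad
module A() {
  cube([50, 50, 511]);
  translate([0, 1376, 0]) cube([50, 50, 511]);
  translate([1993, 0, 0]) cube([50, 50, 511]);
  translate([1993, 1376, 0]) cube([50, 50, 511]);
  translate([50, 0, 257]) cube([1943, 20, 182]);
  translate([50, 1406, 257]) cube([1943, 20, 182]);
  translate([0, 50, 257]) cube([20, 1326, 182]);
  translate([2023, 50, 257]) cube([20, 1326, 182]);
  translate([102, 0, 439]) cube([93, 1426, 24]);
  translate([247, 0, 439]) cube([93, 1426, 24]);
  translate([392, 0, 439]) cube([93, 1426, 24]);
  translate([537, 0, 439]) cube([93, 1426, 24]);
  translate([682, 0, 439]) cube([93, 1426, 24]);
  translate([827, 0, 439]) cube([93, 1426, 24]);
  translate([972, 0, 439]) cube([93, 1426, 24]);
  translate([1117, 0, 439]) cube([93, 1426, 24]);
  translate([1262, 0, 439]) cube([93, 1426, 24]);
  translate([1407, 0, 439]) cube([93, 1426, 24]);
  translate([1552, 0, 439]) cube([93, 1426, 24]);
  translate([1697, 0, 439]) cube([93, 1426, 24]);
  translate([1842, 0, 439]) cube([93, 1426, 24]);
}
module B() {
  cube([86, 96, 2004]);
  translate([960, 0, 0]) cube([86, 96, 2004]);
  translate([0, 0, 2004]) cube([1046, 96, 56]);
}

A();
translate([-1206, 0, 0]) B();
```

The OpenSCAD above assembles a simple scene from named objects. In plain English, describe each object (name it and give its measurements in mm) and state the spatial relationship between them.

A is a bed frame 2043 mm long (x) by 1426 mm wide (y). Four 50×50 mm corner posts, 511 mm tall, at the corners of the footprint. Four rails of 20 mm thickness and 182 mm height run between adjacent posts with their undersides at z = 257 mm, their outer faces flush with the outside of the frame (the two x-running rails run between the posts' inner faces; the two y-running rails run between the posts' inner faces). 13 slats, each 93 mm wide (x) and 24 mm thick, lie across the top of the two x-running rails, running the full 1426 mm width of the frame in y; the slats are evenly spaced along x between the inner faces of the end posts with equal gaps (rounded down to the nearest mm) at the −x end and between each pair — any rounding remainder accumulates at the +x end.

B is a door frame. The clear opening is 874 mm wide and 2004 mm high. Two 86 mm wide jambs, 96 mm deep, stand either side of the opening from the floor to the top of the opening. A 56 mm thick head sits across the top of both jambs, spanning the full outside width of the frame.

The door frame is on the floor beside the bed frame on its −x side.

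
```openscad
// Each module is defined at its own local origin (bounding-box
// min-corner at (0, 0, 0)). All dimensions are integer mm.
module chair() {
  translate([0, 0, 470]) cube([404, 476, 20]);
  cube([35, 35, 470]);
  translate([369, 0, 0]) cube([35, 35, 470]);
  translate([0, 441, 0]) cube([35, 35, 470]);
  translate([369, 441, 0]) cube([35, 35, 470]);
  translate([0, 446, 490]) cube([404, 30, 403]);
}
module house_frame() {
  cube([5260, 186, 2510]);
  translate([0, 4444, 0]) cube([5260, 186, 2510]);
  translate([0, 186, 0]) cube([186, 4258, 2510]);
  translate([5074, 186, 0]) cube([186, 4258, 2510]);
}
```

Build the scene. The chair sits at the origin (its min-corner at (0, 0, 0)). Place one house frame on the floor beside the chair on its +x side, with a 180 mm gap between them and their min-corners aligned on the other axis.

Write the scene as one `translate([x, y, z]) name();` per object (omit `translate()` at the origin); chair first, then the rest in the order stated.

chair();
translate([584, 0, 0]) house_frame();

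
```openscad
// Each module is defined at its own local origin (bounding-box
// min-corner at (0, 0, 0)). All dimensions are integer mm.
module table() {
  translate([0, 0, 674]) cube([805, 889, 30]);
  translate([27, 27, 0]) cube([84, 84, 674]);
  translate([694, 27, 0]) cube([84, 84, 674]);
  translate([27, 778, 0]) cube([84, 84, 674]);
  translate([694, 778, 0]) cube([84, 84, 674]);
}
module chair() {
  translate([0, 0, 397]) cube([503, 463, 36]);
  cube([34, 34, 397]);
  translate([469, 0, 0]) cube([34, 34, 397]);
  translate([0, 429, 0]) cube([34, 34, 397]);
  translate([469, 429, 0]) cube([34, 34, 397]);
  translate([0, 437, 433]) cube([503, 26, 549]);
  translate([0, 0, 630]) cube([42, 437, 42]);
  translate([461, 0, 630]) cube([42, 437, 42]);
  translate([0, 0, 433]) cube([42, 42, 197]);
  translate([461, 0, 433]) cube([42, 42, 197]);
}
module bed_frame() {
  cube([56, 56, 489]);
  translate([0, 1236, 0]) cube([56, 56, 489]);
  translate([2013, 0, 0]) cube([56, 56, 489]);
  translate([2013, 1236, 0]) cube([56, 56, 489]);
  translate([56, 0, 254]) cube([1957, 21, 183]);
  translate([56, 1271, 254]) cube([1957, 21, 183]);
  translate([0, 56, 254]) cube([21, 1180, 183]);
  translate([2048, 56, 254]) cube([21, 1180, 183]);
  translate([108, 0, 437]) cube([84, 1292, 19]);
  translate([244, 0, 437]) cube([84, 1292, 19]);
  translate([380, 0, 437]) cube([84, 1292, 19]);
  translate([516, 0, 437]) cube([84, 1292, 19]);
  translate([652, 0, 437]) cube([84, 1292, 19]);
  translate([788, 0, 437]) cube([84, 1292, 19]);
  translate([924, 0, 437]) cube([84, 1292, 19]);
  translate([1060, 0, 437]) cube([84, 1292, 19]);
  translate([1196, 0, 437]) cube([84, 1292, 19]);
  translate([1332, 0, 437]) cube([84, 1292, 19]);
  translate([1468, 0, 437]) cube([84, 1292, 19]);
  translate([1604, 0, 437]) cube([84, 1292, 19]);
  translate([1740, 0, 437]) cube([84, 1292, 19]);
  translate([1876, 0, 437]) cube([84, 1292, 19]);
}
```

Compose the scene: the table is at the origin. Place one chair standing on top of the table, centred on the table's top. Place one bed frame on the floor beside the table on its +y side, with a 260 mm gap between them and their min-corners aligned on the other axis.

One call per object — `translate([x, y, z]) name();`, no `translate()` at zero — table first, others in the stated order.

table();
translate([151, 213, 704]) chair();
translate([0, 1149, 0]) bed_frame();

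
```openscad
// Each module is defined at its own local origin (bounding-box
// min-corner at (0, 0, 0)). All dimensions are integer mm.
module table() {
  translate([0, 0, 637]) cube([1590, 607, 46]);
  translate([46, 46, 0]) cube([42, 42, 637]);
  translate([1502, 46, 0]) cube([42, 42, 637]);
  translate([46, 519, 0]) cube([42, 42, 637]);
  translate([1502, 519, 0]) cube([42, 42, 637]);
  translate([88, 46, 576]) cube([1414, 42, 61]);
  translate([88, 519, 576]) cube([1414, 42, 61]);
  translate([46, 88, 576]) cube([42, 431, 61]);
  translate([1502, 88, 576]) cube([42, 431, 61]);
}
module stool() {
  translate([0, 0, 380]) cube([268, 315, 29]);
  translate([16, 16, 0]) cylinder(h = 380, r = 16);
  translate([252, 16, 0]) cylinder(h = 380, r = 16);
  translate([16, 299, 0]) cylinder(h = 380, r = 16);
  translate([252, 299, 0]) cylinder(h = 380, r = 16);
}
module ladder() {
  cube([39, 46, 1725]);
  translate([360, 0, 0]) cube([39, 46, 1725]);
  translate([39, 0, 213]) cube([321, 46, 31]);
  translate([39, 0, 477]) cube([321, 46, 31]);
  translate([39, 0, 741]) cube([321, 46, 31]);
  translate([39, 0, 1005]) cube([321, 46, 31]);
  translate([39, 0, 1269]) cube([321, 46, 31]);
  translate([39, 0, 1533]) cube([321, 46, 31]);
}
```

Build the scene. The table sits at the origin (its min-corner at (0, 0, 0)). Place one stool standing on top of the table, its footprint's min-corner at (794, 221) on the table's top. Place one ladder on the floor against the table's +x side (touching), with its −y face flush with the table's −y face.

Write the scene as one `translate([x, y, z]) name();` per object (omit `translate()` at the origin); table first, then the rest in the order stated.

table();
translate([794, 221, 683]) stool();
translate([1590, 0, 0]) ladder();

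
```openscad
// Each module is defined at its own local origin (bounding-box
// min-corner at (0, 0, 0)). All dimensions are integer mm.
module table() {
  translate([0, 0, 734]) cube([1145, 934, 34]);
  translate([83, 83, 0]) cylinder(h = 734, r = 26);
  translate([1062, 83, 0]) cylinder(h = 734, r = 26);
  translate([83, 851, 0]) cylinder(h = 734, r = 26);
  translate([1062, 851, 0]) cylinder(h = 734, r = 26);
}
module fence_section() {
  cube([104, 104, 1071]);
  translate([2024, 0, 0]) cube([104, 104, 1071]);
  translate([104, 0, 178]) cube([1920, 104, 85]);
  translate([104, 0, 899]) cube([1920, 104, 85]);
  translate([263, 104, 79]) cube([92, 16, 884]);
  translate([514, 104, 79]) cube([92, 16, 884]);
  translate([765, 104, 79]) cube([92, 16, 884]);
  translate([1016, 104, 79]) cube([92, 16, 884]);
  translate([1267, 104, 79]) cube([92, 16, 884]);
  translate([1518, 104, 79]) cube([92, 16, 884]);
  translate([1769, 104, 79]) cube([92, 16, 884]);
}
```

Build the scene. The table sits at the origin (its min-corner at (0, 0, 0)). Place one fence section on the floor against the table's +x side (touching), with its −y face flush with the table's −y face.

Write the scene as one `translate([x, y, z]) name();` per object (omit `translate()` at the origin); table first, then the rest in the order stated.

table();
translate([1145, 0, 0]) fence_section();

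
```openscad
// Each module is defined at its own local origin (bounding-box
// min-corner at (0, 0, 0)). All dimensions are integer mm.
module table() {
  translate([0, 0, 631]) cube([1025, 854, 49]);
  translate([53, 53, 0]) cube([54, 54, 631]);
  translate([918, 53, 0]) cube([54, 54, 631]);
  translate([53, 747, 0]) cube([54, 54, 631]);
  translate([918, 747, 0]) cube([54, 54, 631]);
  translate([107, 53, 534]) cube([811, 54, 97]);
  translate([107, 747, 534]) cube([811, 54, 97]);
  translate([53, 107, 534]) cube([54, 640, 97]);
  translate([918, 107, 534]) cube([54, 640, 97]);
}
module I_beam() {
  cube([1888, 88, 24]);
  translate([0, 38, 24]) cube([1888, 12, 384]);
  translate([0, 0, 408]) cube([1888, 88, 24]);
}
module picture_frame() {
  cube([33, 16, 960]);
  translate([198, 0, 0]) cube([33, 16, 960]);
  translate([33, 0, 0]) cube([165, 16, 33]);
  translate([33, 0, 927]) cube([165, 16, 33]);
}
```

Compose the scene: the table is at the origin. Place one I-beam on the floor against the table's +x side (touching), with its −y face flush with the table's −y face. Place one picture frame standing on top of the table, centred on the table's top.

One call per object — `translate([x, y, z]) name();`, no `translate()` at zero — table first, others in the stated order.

table();
translate([1025, 0, 0]) I_beam();
translate([397, 419, 680]) picture_frame();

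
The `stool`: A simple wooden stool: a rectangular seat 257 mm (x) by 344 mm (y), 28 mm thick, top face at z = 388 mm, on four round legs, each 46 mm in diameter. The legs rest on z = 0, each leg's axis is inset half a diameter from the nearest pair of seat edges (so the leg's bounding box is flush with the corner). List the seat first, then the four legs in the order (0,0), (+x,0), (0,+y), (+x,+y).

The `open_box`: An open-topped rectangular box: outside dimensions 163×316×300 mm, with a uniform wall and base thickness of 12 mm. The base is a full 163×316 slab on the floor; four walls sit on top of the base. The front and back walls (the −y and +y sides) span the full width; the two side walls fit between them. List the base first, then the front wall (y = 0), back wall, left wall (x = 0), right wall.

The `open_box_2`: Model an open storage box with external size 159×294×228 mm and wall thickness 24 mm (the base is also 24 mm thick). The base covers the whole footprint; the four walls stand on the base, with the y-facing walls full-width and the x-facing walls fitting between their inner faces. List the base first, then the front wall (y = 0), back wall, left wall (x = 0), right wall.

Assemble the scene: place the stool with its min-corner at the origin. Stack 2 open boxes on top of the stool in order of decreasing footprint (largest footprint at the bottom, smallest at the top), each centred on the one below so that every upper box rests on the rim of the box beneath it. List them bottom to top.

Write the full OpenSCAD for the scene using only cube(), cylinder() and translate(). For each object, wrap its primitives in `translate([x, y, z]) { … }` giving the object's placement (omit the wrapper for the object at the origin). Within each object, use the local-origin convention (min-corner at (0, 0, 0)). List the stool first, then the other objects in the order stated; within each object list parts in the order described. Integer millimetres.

translate([0, 0, 360]) cube([257, 344, 28]);
translate([23, 23, 0]) cylinder(h = 360, r = 23);
translate([234, 23, 0]) cylinder(h = 360, r = 23);
translate([23, 321, 0]) cylinder(h = 360, r = 23);
translate([234, 321, 0]) cylinder(h = 360, r = 23);
translate([47, 14, 388]) {
  cube([163, 316, 12]);
  translate([0, 0, 12]) cube([163, 12, 288]);
  translate([0, 304, 12]) cube([163, 12, 288]);
  translate([0, 12, 12]) cube([12, 292, 288]);
  translate([151, 12, 12]) cube([12, 292, 288]);
}
translate([49, 25, 688]) {
  cube([159, 294, 24]);
  translate([0, 0, 24]) cube([159, 24, 204]);
  translate([0, 270, 24]) cube([159, 24, 204]);
  translate([0, 24, 24]) cube([24, 246, 204]);
  translate([135, 24, 24]) cube([24, 246, 204]);
}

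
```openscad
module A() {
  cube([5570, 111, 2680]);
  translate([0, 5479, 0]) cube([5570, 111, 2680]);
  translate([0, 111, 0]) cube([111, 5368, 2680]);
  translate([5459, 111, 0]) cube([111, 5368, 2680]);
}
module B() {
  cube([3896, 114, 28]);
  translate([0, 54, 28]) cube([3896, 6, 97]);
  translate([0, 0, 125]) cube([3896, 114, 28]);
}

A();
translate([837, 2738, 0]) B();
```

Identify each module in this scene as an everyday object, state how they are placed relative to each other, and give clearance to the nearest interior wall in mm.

Clearances: x = 726, y = 2627; minimum 726 mm.

A is a house frame. B is an I-beam. The I-beam sits inside the house frame, centred. The clearance to the nearest interior wall is 726 mm.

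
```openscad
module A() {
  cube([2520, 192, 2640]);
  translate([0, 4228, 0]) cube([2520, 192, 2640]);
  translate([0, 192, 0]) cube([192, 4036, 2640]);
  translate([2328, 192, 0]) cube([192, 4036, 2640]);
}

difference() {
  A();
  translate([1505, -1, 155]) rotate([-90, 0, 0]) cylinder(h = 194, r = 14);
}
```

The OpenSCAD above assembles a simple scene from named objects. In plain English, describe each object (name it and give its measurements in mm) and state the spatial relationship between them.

A is the wall frame of a small rectangular building: four walls, each 2640 mm tall and 192 mm thick, enclosing a footprint 2520 mm (x) by 4420 mm (y) outside-to-outside, with no floor or roof. The front and back walls (the −y and +y sides) span the full width; the two side walls fit between them.

The house frame has a circular hole of radius 14 mm through its front wall, centred at (x = 1505, z = 155).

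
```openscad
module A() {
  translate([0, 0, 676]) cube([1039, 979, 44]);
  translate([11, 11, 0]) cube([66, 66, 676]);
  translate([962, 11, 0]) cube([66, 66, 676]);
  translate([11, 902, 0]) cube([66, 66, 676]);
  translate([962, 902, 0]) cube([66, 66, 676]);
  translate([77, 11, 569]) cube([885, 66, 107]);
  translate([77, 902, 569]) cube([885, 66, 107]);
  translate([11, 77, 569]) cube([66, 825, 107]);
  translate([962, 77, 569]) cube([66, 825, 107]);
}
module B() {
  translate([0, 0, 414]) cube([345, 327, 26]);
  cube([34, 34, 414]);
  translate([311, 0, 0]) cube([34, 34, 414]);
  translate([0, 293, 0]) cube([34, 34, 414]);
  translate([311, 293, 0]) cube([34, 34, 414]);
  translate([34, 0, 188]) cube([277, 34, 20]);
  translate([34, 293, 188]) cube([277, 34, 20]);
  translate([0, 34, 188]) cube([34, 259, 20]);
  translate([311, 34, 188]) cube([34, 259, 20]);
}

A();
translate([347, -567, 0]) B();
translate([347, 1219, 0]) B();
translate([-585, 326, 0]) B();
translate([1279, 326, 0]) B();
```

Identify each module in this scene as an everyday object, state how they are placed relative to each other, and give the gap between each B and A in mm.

Each stool's nearest face is 240 mm from the table's bounding box.

A is a table. B is a stool. Four stools sit around the table at the −y, +y, −x, +x sides. The gap between each stool and the table is 240 mm.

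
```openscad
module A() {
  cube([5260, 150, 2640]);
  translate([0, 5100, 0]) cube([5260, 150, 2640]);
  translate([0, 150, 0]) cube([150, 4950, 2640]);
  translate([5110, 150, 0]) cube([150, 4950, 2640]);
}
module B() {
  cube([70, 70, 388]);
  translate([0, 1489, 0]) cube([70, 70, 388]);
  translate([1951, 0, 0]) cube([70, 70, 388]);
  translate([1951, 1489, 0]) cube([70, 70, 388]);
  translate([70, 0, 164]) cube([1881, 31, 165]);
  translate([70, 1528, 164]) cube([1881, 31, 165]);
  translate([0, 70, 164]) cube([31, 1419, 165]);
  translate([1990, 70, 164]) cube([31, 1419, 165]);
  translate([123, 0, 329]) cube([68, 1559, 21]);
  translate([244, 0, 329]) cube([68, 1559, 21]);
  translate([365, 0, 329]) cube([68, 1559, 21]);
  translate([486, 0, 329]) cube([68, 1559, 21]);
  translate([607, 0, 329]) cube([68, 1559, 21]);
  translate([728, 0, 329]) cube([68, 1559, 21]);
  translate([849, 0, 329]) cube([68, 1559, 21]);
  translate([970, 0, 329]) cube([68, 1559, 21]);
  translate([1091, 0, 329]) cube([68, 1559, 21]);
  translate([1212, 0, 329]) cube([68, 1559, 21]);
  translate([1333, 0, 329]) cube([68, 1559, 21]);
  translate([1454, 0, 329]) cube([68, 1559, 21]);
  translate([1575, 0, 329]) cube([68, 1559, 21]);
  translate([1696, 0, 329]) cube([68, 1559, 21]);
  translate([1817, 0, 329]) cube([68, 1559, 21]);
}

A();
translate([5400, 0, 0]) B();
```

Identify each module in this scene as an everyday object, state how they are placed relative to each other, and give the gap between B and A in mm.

The bed frame's nearest face is 140 mm from the house frame's +x face.

A is a house frame. B is a bed frame. The bed frame is on the floor beside the house frame on its +x side. The gap between the bed frame and the house frame is 140 mm.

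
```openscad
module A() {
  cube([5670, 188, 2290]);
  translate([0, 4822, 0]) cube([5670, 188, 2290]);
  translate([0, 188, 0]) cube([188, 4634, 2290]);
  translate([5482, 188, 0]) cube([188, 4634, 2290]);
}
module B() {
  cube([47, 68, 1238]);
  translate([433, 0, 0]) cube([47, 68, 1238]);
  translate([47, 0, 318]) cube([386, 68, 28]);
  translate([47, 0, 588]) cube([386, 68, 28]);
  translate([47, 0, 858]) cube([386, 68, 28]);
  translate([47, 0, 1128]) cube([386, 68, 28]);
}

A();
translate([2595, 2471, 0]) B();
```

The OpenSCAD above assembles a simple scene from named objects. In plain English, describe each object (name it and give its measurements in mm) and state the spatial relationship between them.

A is the wall frame of a small rectangular building: four walls, each 2290 mm tall and 188 mm thick, enclosing a footprint 5670 mm (x) by 5010 mm (y) outside-to-outside, with no floor or roof. The front and back walls (the −y and +y sides) span the full width; the two side walls fit between them.

B is a straight ladder. Two 47×68 mm vertical rails, 1238 mm tall, stand 480 mm apart (outside-to-outside) with their front faces coplanar on the −y side. 4 rungs, each 68 mm deep and 28 mm tall, span between the inner faces of the rails, front faces flush with the rails. The lowest rung's underside is at z = 318 mm and rungs are spaced 270 mm apart (underside to underside).

The ladder sits inside the house frame, centred.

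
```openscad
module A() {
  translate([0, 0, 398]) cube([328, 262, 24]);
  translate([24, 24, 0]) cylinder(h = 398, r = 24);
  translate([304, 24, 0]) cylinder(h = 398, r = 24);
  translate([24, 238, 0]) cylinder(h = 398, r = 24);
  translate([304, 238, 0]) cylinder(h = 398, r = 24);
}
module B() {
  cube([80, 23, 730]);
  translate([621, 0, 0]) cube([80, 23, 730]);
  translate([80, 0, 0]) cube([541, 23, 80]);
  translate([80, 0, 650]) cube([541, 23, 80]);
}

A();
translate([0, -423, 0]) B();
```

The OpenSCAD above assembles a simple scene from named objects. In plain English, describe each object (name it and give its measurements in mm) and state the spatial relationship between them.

A is a four-legged stool. The seat is 328×262 mm, 24 mm thick, top at z = 422 mm. It stands on four round legs, each 48 mm in diameter, from z = 0 to the seat underside, each leg's axis is inset half a diameter from the nearest pair of seat edges (so the leg's bounding box is flush with the corner).

B is a picture frame with a 541×570 mm rectangular opening (x by z) and a uniform 80 mm border on every side. Frame depth is 23 mm along y. It is built from two vertical stiles running the full outside height and two horizontal rails spanning the gap between the stiles.

The picture frame is on the floor beside the stool on its −y side.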